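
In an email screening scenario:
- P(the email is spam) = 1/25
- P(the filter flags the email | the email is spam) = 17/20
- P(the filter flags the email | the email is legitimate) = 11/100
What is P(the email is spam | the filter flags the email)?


Using Bayes' theorem:
P(A|B) = P(B|A)·P(A) / P(B)

P(the filter flags the email) = 17/20 × 1/25 + 11/100 × 24/25
= 17/500 + 66/625 = 349/2500

P(the email is spam|the filter flags the email) = (17/500) / (349/2500) = 85/349

P(the email is spam|the filter flags the email) = 85/349 ≈ 24.36%


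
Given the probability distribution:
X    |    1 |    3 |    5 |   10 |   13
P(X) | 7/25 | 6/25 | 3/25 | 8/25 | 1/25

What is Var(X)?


E[X] = 133/25
E[X²] = 221/5
Var(X) = E[X²] - (E[X])² = 221/5 - 17689/625 = 9936/625

Var(X) = 9936/625 ≈ 15.8976


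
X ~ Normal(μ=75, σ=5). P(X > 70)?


z = (70-75)/5 = -1.0
P(X > 70) = 1 - P(Z ≤ -1.0) = 1 - 0.1587 = 0.8413

P(X > 70) ≈ 0.8413


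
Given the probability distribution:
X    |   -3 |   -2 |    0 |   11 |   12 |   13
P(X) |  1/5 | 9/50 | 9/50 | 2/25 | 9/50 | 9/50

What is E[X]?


E[X] = Σ x·P(X=x)
= (-3)×(1/5) + (-2)×(9/50) + (0)×(9/50) + (11)×(2/25) + (12)×(9/50) + (13)×(9/50)
= 221/50

E[X] = 221/50


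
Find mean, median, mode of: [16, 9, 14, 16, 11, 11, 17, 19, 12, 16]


Sorted: [9, 11, 11, 12, 14, 16, 16, 16, 17, 19]
Mean = 141/10
Median = 15
Freq: {16: 3, 9: 1, 14: 1, 11: 2, 17: 1, 19: 1, 12: 1}
Mode: [16]

Mean=141/10, Median=15, Mode=16


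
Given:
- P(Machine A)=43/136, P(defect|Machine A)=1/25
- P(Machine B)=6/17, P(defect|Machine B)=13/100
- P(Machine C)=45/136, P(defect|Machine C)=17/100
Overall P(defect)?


P(B) = Σ P(B|Aᵢ)×P(Aᵢ)
  1/25×43/136 = 43/3400
  13/100×6/17 = 39/850
  17/100×45/136 = 9/160
Sum = 1561/13600

P(defect) = 1561/13600 ≈ 11.48%


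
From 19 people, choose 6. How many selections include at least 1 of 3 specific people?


Complement: C(19,6) - C(16,6) = 27132 - 8008 = 19124

19124


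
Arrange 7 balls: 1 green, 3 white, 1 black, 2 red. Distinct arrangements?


7!/(1!×3!×1!×2!) = 420

420


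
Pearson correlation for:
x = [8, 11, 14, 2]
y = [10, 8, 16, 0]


n=4, Σx=35, Σy=34, Σxy=392, Σx²=385, Σy²=420
r = (4×392 - 35×34)/√((4×385 - 35²)(4×420 - 34²))
= 378/√(315×524) = 378/√165060 ≈ 378/406.2758 ≈ 0.9304

r ≈ 0.9304


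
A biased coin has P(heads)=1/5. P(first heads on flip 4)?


Geometric: P(X=4) = (1-p)^(k-1)×p = (4/5)^3×1/5 = 64/625

P(X=4) = 64/625 ≈ 10.24%


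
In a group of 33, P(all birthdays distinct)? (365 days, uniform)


P(all different) = Π(365-i)/365 for i=0..32
= (365/365)×(364/365)×...×(333/365)
= 0.225028

P ≈ 0.2250 ≈ 22.50%


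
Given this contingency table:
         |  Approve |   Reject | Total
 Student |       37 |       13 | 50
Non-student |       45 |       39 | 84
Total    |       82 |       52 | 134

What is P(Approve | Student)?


P(Approve | Student) = 37/(37+13) = 37/50

P(Approve|Student) = 37/50 ≈ 74.00%


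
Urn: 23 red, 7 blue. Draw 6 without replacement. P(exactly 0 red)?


Hypergeometric: C(23,0)×C(7,6)/C(30,6)
= 1×7/593775 = 1/84825

P(X=0) = 1/84825 ≈ 0.00%


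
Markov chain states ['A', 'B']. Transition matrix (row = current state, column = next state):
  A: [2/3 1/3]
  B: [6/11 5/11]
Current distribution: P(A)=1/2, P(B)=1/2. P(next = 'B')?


P(next=B) = Σᵢ P(now=i)×P(i→B)
= 1/2×1/3 + 1/2×5/11
= 1/6 + 5/22 = 13/33

P = 13/33 ≈ 0.3939


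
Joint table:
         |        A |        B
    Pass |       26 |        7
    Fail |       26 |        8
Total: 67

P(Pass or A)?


P(Pass∨A) = P(Pass) + P(A) - P(Pass∧A)
= (33 + 52 - 26)/67 = 59/67

P = 59/67 ≈ 88.06%


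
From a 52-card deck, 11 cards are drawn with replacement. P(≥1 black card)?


P(not a black card) = 26/52 = 1/2
P(none in 11 draws) = (1/2)^11 = 1/2048
P(≥1 black card) = 1 - 1/2048 = 2047/2048

P = 2047/2048 ≈ 99.95%


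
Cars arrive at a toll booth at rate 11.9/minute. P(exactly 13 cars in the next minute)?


Poisson(λ=11.9): P(X=13) = e^(-λ)×λ^k/k!
= e^(-11.9) × 11.9^13 / 13!
≈ 6.790404807e-06 × 9.59644764107e+13 / 6227020800 ≈ 0.104647

P(X=13) ≈ 0.104647 ≈ 10.46%


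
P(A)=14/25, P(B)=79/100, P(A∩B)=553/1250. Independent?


P(A)×P(B) = 553/1250
P(A∩B) = 553/1250
Equal ✓ → Independent

Yes, independent


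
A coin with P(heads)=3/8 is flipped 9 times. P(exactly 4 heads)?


Binomial: P(X=4) = C(9,4)×p^4×(1-p)^5
= 126 × 81/4096 × 3125/32768 = 15946875/67108864

P(X=4) = 15946875/67108864 ≈ 23.76%


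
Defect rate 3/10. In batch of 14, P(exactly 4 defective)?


Binomial: P(X=4) = C(14,4)×p^4×(1-p)^10
= 1001 × 81/10000 × 282475249/10000000000 = 22903375664169/100000000000000

P(X=4) = 22903375664169/100000000000000 ≈ 22.90%


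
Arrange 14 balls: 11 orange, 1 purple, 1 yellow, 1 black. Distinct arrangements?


14!/(11!×1!×1!×1!) = 2184

2184


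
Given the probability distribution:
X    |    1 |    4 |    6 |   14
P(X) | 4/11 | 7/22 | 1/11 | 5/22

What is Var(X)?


E[X] = 59/11
E[X²] = 586/11
Var(X) = E[X²] - (E[X])² = 586/11 - 3481/121 = 2965/121

Var(X) = 2965/121 ≈ 24.5041


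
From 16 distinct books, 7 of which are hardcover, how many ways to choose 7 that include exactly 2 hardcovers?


Choose 2 of the 7 hardcovers and 5 of the other 9 books:
C(7,2)×C(9,5) = 21×126 = 2646

2646


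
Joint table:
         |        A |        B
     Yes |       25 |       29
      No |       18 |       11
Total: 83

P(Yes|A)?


P(Yes|A) = 25/(25+18) = 25/43

P = 25/43 ≈ 58.14%


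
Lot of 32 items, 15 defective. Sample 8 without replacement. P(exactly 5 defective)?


Hypergeometric: C(15,5)×C(17,3)/C(32,8)
= 3003×680/10518300 = 2618/13485

P(X=5) = 2618/13485 ≈ 19.41%


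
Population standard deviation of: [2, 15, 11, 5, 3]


Mean = 36/5
  (2-36/5)²=676/25
  (15-36/5)²=1521/25
  (11-36/5)²=361/25
  (5-36/5)²=121/25
  (3-36/5)²=441/25
Σ(x-μ)² = 624/5
σ² = (624/5)/5 = 624/25

σ = √(624/25) ≈ 4.9960


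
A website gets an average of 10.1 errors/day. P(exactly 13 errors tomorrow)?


Poisson(λ=10.1): P(X=13) = e^(-λ)×λ^k/k!
= e^(-10.1) × 10.1^13 / 13!
≈ 4.107955523e-05 × 1.13809328043e+13 / 6227020800 ≈ 0.075080

P(X=13) ≈ 0.075080 ≈ 7.51%


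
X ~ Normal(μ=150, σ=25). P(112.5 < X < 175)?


z₁=(112.5-150)/25=-1.5, z₂=(175-150)/25=1.0
P = Φ(1.0) - Φ(-1.5) = 0.841345 - 0.066807 = 0.774538 ≈ 0.7745

P(112.5 < X < 175) ≈ 0.7745


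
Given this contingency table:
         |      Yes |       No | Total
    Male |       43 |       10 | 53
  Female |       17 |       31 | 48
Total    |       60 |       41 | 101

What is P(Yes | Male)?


P(Yes | Male) = 43/(43+10) = 43/53

P(Yes|Male) = 43/53 ≈ 81.13%


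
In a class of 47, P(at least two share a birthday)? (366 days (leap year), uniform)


P(all different) = Π(366-i)/366 for i=0..46
= 0.045628
P(match) = 1 - 0.045628 = 0.954372

P ≈ 0.9544 ≈ 95.44%


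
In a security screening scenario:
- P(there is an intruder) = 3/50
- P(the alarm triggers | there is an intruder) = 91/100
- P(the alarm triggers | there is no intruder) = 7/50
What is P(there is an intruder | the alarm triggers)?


Using Bayes' theorem:
P(A|B) = P(B|A)·P(A) / P(B)

P(the alarm triggers) = 91/100 × 3/50 + 7/50 × 47/50
= 273/5000 + 329/2500 = 931/5000

P(there is an intruder|the alarm triggers) = (273/5000) / (931/5000) = 39/133

P(there is an intruder|the alarm triggers) = 39/133 ≈ 29.32%


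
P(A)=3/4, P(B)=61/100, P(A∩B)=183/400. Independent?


P(A)×P(B) = 183/400
P(A∩B) = 183/400
Equal ✓ → Independent

Yes, independent


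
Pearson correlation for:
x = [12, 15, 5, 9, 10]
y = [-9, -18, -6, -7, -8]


n=5, Σx=51, Σy=-48, Σxy=-551, Σx²=575, Σy²=554
r = (5×(-551) - 51×(-48))/√((5×575 - 51²)(5×554 - (-48)²))
= -307/√(274×466) = -307/√127684 ≈ -307/357.3290 ≈ -0.8592

r ≈ -0.8592


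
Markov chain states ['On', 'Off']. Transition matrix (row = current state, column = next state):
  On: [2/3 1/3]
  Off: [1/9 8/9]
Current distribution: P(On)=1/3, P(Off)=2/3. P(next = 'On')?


P(next=On) = Σᵢ P(now=i)×P(i→On)
= 1/3×2/3 + 2/3×1/9
= 2/9 + 2/27 = 8/27

P = 8/27 ≈ 0.2963


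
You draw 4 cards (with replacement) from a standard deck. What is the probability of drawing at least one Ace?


P(not a Ace) = 48/52 = 12/13
P(none in 4 draws) = (12/13)^4 = 20736/28561
P(≥1 Ace) = 1 - 20736/28561 = 7825/28561

P = 7825/28561 ≈ 27.40%


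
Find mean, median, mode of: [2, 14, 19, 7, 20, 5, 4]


Sorted: [2, 4, 5, 7, 14, 19, 20]
Mean = 71/7
Median = 7
Freq: {2: 1, 14: 1, 19: 1, 7: 1, 20: 1, 5: 1, 4: 1}
Mode: No mode

Mean=71/7, Median=7, Mode=No mode


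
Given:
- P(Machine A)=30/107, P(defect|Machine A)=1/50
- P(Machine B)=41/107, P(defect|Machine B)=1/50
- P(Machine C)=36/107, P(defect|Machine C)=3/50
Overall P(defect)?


P(B) = Σ P(B|Aᵢ)×P(Aᵢ)
  1/50×30/107 = 3/535
  1/50×41/107 = 41/5350
  3/50×36/107 = 54/2675
Sum = 179/5350

P(defect) = 179/5350 ≈ 3.35%


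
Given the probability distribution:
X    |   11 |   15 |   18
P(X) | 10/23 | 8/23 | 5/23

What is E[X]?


E[X] = Σ x·P(X=x)
= (11)×(10/23) + (15)×(8/23) + (18)×(5/23)
= 320/23

E[X] = 320/23


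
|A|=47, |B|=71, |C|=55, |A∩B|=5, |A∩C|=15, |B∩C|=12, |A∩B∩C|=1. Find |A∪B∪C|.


|A∪B∪C| = 47+71+55-5-15-12+1 = 142

|A∪B∪C| = 142


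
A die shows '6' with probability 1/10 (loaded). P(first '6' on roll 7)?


Geometric: P(X=7) = (1-p)^(k-1)×p = (9/10)^6×1/10 = 531441/10000000

P(X=7) = 531441/10000000 ≈ 5.31%


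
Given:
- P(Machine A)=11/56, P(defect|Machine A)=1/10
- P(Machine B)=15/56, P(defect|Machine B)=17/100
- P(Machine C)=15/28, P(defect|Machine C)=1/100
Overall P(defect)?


P(B) = Σ P(B|Aᵢ)×P(Aᵢ)
  1/10×11/56 = 11/560
  17/100×15/56 = 51/1120
  1/100×15/28 = 3/560
Sum = 79/1120

P(defect) = 79/1120 ≈ 7.05%


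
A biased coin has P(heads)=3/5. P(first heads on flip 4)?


Geometric: P(X=4) = (1-p)^(k-1)×p = (2/5)^3×3/5 = 24/625

P(X=4) = 24/625 ≈ 3.84%


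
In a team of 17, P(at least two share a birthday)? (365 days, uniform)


P(all different) = Π(365-i)/365 for i=0..16
= 0.684992
P(match) = 1 - 0.684992 = 0.315008

P ≈ 0.3150 ≈ 31.50%


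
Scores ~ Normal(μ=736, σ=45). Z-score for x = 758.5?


z = (x - μ)/σ = (758.5 - 736)/45 = 0.5

z = 0.5


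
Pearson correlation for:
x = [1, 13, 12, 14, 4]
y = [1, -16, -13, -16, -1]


n=5, Σx=44, Σy=-45, Σxy=-591, Σx²=526, Σy²=683
r = (5×(-591) - 44×(-45))/√((5×526 - 44²)(5×683 - (-45)²))
= -975/√(694×1390) = -975/√964660 ≈ -975/982.1711 ≈ -0.9927

r ≈ -0.9927


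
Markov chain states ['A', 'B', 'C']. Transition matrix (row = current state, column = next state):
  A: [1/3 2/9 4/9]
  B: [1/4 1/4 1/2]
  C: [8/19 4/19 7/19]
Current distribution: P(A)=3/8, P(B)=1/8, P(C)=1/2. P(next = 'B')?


P(next=B) = Σᵢ P(now=i)×P(i→B)
= 3/8×2/9 + 1/8×1/4 + 1/2×4/19
= 1/12 + 1/32 + 2/19 = 401/1824

P = 401/1824 ≈ 0.2198


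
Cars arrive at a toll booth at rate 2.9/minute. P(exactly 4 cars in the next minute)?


Poisson(λ=2.9): P(X=4) = e^(-λ)×λ^k/k!
= e^(-2.9) × 2.9^4 / 4!
≈ 0.05502322006 × 70.7281 / 24 ≈ 0.162154

P(X=4) ≈ 0.162154 ≈ 16.22%


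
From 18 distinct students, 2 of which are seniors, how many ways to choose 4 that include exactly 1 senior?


Choose 1 of the 2 seniors and 3 of the other 16 students:
C(2,1)×C(16,3) = 2×560 = 1120

1120


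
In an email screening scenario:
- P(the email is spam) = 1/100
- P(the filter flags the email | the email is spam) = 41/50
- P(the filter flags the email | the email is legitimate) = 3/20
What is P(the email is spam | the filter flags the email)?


Using Bayes' theorem:
P(A|B) = P(B|A)·P(A) / P(B)

P(the filter flags the email) = 41/50 × 1/100 + 3/20 × 99/100
= 41/5000 + 297/2000 = 1567/10000

P(the email is spam|the filter flags the email) = (41/5000) / (1567/10000) = 82/1567

P(the email is spam|the filter flags the email) = 82/1567 ≈ 5.23%


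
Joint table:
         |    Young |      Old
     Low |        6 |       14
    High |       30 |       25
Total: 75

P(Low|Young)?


P(Low|Young) = 6/(6+30) = 6/36 = 1/6

P = 1/6 ≈ 16.67%


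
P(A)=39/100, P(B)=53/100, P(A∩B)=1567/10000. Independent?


P(A)×P(B) = 2067/10000
P(A∩B) = 1567/10000
Not equal → NOT independent

No, not independent


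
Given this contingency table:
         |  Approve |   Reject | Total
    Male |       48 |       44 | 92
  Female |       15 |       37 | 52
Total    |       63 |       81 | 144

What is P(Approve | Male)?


P(Approve | Male) = 48/(48+44) = 48/92 = 12/23

P(Approve|Male) = 12/23 ≈ 52.17%


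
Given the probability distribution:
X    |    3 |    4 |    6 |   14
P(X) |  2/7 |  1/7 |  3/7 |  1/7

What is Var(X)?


E[X] = 6
E[X²] = 338/7
Var(X) = E[X²] - (E[X])² = 338/7 - 36 = 86/7

Var(X) = 86/7 ≈ 12.2857


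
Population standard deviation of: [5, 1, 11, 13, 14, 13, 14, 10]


Mean = 81/8
  (5-81/8)²=1681/64
  (1-81/8)²=5329/64
  (11-81/8)²=49/64
  (13-81/8)²=529/64
  (14-81/8)²=961/64
  (13-81/8)²=529/64
  (14-81/8)²=961/64
  (10-81/8)²=1/64
Σ(x-μ)² = 1255/8
σ² = (1255/8)/8 = 1255/64

σ = √(1255/64) ≈ 4.4282


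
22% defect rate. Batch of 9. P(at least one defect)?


P(all good) = (39/50)^9 = 208728361158759/1953125000000000
P(≥1 defect) = 1744396638841241/1953125000000000

P = 1744396638841241/1953125000000000 ≈ 89.31%


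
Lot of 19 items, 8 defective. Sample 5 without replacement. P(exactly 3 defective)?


Hypergeometric: C(8,3)×C(11,2)/C(19,5)
= 56×55/11628 = 770/2907

P(X=3) = 770/2907 ≈ 26.49%


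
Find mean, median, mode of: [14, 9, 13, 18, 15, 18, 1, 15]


Sorted: [1, 9, 13, 14, 15, 15, 18, 18]
Mean = 103/8
Median = 29/2
Freq: {14: 1, 9: 1, 13: 1, 18: 2, 15: 2, 1: 1}
Mode: [15, 18]

Mean=103/8, Median=29/2, Mode=[15, 18]


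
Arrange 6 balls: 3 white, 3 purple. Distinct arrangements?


6!/(3!×3!) = 20

20


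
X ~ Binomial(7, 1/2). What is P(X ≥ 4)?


P(X ≥ 4) = Σ P(X=i) for i=4..7
P(X=4) = 35/128
P(X=5) = 21/128
P(X=6) = 7/128
P(X=7) = 1/128
Sum = 1/2

P(X ≥ 4) = 1/2 ≈ 50.00%


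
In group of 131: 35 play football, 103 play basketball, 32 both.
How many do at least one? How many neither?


|A∪B| = 35+103-32 = 106
Neither = 131-106 = 25

At least one: 106; Neither: 25


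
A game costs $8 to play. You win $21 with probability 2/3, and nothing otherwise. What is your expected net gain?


E[gain] = (21-8)×2/3 + (-8)×1/3
= 26/3 - 8/3 = 6

Expected net gain = $6 ≈ $6.00


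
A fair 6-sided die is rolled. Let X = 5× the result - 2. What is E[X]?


E[die] = (1+6)/2 = 7/2
E[X] = 5×7/2 - 2 = 31/2

E[X] = 31/2


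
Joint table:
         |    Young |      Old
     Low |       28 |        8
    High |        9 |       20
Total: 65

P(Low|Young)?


P(Low|Young) = 28/(28+9) = 28/37

P = 28/37 ≈ 75.68%


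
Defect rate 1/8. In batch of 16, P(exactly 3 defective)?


Binomial: P(X=3) = C(16,3)×p^3×(1-p)^13
= 560 × 1/512 × 96889010407/549755813888 = 3391115364245/17592186044416

P(X=3) = 3391115364245/17592186044416 ≈ 19.28%


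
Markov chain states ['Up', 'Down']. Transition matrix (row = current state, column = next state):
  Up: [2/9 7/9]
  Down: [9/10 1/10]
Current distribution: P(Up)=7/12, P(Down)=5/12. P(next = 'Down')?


P(next=Down) = Σᵢ P(now=i)×P(i→Down)
= 7/12×7/9 + 5/12×1/10
= 49/108 + 1/24 = 107/216

P = 107/216 ≈ 0.4954


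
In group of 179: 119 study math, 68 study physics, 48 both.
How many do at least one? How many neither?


|A∪B| = 119+68-48 = 139
Neither = 179-139 = 40

At least one: 139; Neither: 40


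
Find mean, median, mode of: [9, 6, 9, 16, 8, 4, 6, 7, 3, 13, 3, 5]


Sorted: [3, 3, 4, 5, 6, 6, 7, 8, 9, 9, 13, 16]
Mean = 89/12
Median = 13/2
Freq: {9: 2, 6: 2, 16: 1, 8: 1, 4: 1, 7: 1, 3: 2, 13: 1, 5: 1}
Mode: [3, 6, 9]

Mean=89/12, Median=13/2, Mode=[3, 6, 9]


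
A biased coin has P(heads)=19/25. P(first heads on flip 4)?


Geometric: P(X=4) = (1-p)^(k-1)×p = (6/25)^3×19/25 = 4104/390625

P(X=4) = 4104/390625 ≈ 1.05%


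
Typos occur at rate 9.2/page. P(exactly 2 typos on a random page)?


Poisson(λ=9.2): P(X=2) = e^(-λ)×λ^k/k!
= e^(-9.2) × 9.2^2 / 2!
≈ 0.0001010394018 × 84.64 / 2 ≈ 0.004276

P(X=2) ≈ 0.004276 ≈ 0.43%


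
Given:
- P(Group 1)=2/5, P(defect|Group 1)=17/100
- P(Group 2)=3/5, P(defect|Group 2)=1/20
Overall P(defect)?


P(B) = Σ P(B|Aᵢ)×P(Aᵢ)
  17/100×2/5 = 17/250
  1/20×3/5 = 3/100
Sum = 49/500

P(defect) = 49/500 ≈ 9.80%


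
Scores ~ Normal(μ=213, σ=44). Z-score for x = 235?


z = (x - μ)/σ = (235 - 213)/44 = 0.5

z = 0.5


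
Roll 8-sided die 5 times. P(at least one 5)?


P(no 5)^5 = (7/8)^5 = 16807/32768
P(≥1) = 1 - 16807/32768 = 15961/32768

P = 15961/32768 ≈ 48.71%


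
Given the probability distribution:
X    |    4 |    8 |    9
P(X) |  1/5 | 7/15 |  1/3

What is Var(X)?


E[X] = 113/15
E[X²] = 901/15
Var(X) = E[X²] - (E[X])² = 901/15 - 12769/225 = 746/225

Var(X) = 746/225 ≈ 3.3156


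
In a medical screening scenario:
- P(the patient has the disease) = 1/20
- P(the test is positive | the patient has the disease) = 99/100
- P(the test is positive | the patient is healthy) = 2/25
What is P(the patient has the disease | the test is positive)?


Using Bayes' theorem:
P(A|B) = P(B|A)·P(A) / P(B)

P(the test is positive) = 99/100 × 1/20 + 2/25 × 19/20
= 99/2000 + 19/250 = 251/2000

P(the patient has the disease|the test is positive) = (99/2000) / (251/2000) = 99/251

P(the patient has the disease|the test is positive) = 99/251 ≈ 39.44%


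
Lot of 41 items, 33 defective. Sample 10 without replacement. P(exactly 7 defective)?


Hypergeometric: C(33,7)×C(8,3)/C(41,10)
= 4272048×56/1121099408 = 1359288/6369883

P(X=7) = 1359288/6369883 ≈ 21.34%


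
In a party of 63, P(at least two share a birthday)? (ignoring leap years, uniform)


P(all different) = Π(365-i)/365 for i=0..62
= 0.003396
P(match) = 1 - 0.003396 = 0.996604

P ≈ 0.9966 ≈ 99.66%


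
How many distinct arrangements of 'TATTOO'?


Letters: 6, freq: {'T': 3, 'A': 1, 'O': 2}
6!/(3!×1!×2!) = 720/12 = 60

60


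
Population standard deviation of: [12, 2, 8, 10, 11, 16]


Mean = 59/6
  (12-59/6)²=169/36
  (2-59/6)²=2209/36
  (8-59/6)²=121/36
  (10-59/6)²=1/36
  (11-59/6)²=49/36
  (16-59/6)²=1369/36
Σ(x-μ)² = 653/6
σ² = (653/6)/6 = 653/36

σ = √(653/36) ≈ 4.2590


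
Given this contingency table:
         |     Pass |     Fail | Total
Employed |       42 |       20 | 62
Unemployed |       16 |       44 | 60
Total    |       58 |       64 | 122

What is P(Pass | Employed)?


P(Pass | Employed) = 42/(42+20) = 42/62 = 21/31

P(Pass|Employed) = 21/31 ≈ 67.74%


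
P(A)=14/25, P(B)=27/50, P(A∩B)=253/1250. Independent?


P(A)×P(B) = 189/625
P(A∩B) = 253/1250
Not equal → NOT independent

No, not independent


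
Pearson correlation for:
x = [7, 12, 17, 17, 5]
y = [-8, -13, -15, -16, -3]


n=5, Σx=58, Σy=-55, Σxy=-754, Σx²=796, Σy²=723
r = (5×(-754) - 58×(-55))/√((5×796 - 58²)(5×723 - (-55)²))
= -580/√(616×590) = -580/√363440 ≈ -580/602.8599 ≈ -0.9621

r ≈ -0.9621


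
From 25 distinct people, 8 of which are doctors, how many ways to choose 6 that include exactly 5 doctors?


Choose 5 of the 8 doctors and 1 of the other 17 people:
C(8,5)×C(17,1) = 56×17 = 952

952


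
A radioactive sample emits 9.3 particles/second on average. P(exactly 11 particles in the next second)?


Poisson(λ=9.3): P(X=11) = e^(-λ)×λ^k/k!
= e^(-9.3) × 9.3^11 / 11!
≈ 9.142423148e-05 × 45010354567.7 / 39916800 ≈ 0.103090

P(X=11) ≈ 0.103090 ≈ 10.31%


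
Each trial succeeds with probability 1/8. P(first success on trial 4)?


Geometric: P(X=4) = (1-p)^(k-1)×p = (7/8)^3×1/8 = 343/4096

P(X=4) = 343/4096 ≈ 8.37%


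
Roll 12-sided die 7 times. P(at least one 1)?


P(no 1)^7 = (11/12)^7 = 19487171/35831808
P(≥1) = 1 - 19487171/35831808 = 16344637/35831808

P = 16344637/35831808 ≈ 45.61%


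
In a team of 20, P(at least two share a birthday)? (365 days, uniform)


P(all different) = Π(365-i)/365 for i=0..19
= 0.588562
P(match) = 1 - 0.588562 = 0.411438

P ≈ 0.4114 ≈ 41.14%


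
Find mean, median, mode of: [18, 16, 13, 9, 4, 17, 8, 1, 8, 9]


Sorted: [1, 4, 8, 8, 9, 9, 13, 16, 17, 18]
Mean = 103/10
Median = 9
Freq: {18: 1, 16: 1, 13: 1, 9: 2, 4: 1, 17: 1, 8: 2, 1: 1}
Mode: [8, 9]

Mean=103/10, Median=9, Mode=[8, 9]


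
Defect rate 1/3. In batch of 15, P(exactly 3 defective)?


Binomial: P(X=3) = C(15,3)×p^3×(1-p)^12
= 455 × 1/27 × 4096/531441 = 1863680/14348907

P(X=3) = 1863680/14348907 ≈ 12.99%


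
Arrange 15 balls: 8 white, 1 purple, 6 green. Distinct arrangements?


15!/(8!×1!×6!) = 45045

45045


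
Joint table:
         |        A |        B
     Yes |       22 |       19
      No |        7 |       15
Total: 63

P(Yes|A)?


P(Yes|A) = 22/(22+7) = 22/29

P = 22/29 ≈ 75.86%


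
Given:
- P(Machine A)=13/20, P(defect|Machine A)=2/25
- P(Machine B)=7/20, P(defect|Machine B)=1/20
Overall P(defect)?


P(B) = Σ P(B|Aᵢ)×P(Aᵢ)
  2/25×13/20 = 13/250
  1/20×7/20 = 7/400
Sum = 139/2000

P(defect) = 139/2000 ≈ 6.95%


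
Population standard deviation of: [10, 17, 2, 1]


Mean = 30/4 = 15/2
  (10-15/2)²=25/4
  (17-15/2)²=361/4
  (2-15/2)²=121/4
  (1-15/2)²=169/4
Σ(x-μ)² = 169
σ² = 169/4

σ = √(169/4) ≈ 6.5000


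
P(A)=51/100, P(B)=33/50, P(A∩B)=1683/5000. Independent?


P(A)×P(B) = 1683/5000
P(A∩B) = 1683/5000
Equal ✓ → Independent

Yes, independent


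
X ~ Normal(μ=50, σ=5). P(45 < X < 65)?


z₁=(45-50)/5=-1.0, z₂=(65-50)/5=3.0
P = Φ(3.0) - Φ(-1.0) = 0.998650 - 0.158655 = 0.839995 ≈ 0.8400

P(45 < X < 65) ≈ 0.8400


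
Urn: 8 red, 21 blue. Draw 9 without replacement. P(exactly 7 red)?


Hypergeometric: C(8,7)×C(21,2)/C(29,9)
= 8×210/10015005 = 16/95381

P(X=7) = 16/95381 ≈ 0.02%


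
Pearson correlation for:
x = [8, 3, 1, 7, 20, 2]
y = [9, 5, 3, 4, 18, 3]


n=6, Σx=41, Σy=42, Σxy=484, Σx²=527, Σy²=464
r = (6×484 - 41×42)/√((6×527 - 41²)(6×464 - 42²))
= 1182/√(1481×1020) = 1182/√1510620 ≈ 1182/1229.0728 ≈ 0.9617

r ≈ 0.9617


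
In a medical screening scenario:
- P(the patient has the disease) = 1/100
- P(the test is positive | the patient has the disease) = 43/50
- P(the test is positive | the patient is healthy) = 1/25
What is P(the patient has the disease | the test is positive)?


Using Bayes' theorem:
P(A|B) = P(B|A)·P(A) / P(B)

P(the test is positive) = 43/50 × 1/100 + 1/25 × 99/100
= 43/5000 + 99/2500 = 241/5000

P(the patient has the disease|the test is positive) = (43/5000) / (241/5000) = 43/241

P(the patient has the disease|the test is positive) = 43/241 ≈ 17.84%


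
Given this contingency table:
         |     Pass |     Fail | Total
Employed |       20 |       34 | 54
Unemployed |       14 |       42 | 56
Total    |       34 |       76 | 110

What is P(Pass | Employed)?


P(Pass | Employed) = 20/(20+34) = 20/54 = 10/27

P(Pass|Employed) = 10/27 ≈ 37.04%


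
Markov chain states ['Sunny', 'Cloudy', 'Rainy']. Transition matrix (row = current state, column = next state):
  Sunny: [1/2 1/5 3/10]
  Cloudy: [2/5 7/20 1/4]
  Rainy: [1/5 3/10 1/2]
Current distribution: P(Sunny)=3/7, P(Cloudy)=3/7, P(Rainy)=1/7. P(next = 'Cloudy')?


P(next=Cloudy) = Σᵢ P(now=i)×P(i→Cloudy)
= 3/7×1/5 + 3/7×7/20 + 1/7×3/10
= 3/35 + 3/20 + 3/70 = 39/140

P = 39/140 ≈ 0.2786


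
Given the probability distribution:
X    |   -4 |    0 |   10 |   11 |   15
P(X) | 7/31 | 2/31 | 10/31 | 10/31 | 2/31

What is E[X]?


E[X] = Σ x·P(X=x)
= (-4)×(7/31) + (0)×(2/31) + (10)×(10/31) + (11)×(10/31) + (15)×(2/31)
= 212/31

E[X] = 212/31


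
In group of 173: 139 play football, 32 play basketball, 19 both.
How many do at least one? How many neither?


|A∪B| = 139+32-19 = 152
Neither = 173-152 = 21

At least one: 152; Neither: 21


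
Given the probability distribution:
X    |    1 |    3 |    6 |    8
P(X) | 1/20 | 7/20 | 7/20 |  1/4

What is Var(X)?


E[X] = 26/5
E[X²] = 159/5
Var(X) = E[X²] - (E[X])² = 159/5 - 676/25 = 119/25

Var(X) = 119/25 ≈ 4.7600


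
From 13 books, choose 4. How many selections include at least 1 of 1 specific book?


Complement: C(13,4) - C(12,4) = 715 - 495 = 220

220


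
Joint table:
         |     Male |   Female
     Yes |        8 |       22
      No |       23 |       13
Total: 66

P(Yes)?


P(Yes) = (8+22)/66 = 30/66 = 5/11

P(Yes) = 5/11 ≈ 45.45%


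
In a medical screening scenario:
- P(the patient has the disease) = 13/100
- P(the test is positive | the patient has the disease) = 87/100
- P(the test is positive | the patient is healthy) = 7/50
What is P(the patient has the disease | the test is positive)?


Using Bayes' theorem:
P(A|B) = P(B|A)·P(A) / P(B)

P(the test is positive) = 87/100 × 13/100 + 7/50 × 87/100
= 1131/10000 + 609/5000 = 2349/10000

P(the patient has the disease|the test is positive) = (1131/10000) / (2349/10000) = 13/27

P(the patient has the disease|the test is positive) = 13/27 ≈ 48.15%


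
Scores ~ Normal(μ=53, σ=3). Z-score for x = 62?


z = (x - μ)/σ = (62 - 53)/3 = 3.0

z = 3.0


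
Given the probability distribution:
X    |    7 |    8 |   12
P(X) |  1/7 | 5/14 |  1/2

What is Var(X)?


E[X] = 69/7
E[X²] = 713/7
Var(X) = E[X²] - (E[X])² = 713/7 - 4761/49 = 230/49

Var(X) = 230/49 ≈ 4.6939


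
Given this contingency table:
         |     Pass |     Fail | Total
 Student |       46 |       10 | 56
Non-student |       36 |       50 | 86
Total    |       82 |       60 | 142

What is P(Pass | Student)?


P(Pass | Student) = 46/(46+10) = 46/56 = 23/28

P(Pass|Student) = 23/28 ≈ 82.14%


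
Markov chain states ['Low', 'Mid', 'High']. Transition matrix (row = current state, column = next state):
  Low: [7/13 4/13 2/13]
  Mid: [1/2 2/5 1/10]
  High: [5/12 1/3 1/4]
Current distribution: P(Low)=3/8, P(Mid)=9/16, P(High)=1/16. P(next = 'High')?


P(next=High) = Σᵢ P(now=i)×P(i→High)
= 3/8×2/13 + 9/16×1/10 + 1/16×1/4
= 3/52 + 9/160 + 1/64 = 539/4160

P = 539/4160 ≈ 0.1296


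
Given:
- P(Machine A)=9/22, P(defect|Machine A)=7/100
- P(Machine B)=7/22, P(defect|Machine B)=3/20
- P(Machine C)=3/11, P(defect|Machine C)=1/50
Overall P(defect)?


P(B) = Σ P(B|Aᵢ)×P(Aᵢ)
  7/100×9/22 = 63/2200
  3/20×7/22 = 21/440
  1/50×3/11 = 3/550
Sum = 9/110

P(defect) = 9/110 ≈ 8.18%


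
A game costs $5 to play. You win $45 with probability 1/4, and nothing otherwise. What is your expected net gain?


E[gain] = (45-5)×1/4 + (-5)×3/4
= 10 - 15/4 = 25/4

Expected net gain = $25/4 ≈ $6.25


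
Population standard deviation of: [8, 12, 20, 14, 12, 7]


Mean = 73/6
  (8-73/6)²=625/36
  (12-73/6)²=1/36
  (20-73/6)²=2209/36
  (14-73/6)²=121/36
  (12-73/6)²=1/36
  (7-73/6)²=961/36
Σ(x-μ)² = 653/6
σ² = (653/6)/6 = 653/36

σ = √(653/36) ≈ 4.2590


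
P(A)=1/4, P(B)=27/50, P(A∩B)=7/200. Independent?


P(A)×P(B) = 27/200
P(A∩B) = 7/200
Not equal → NOT independent

No, not independent


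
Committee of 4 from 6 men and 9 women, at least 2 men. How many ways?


Count by #men:
  2M,2W: C(6,2)×C(9,2)=540
  3M,1W: C(6,3)×C(9,1)=180
  4M,0W: C(6,4)×C(9,0)=15
Total = 735

735


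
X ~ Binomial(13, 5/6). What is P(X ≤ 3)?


P(X ≤ 3) = Σ P(X=i) for i=0..3
P(X=0) = 1/13060694016
P(X=1) = 65/13060694016
P(X=2) = 325/2176782336
P(X=3) = 17875/6530347008
Sum = 18883/6530347008

P(X ≤ 3) = 18883/6530347008 ≈ 0.00%


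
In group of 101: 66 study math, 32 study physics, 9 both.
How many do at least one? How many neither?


|A∪B| = 66+32-9 = 89
Neither = 101-89 = 12

At least one: 89; Neither: 12


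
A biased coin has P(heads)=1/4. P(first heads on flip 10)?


Geometric: P(X=10) = (1-p)^(k-1)×p = (3/4)^9×1/4 = 19683/1048576

P(X=10) = 19683/1048576 ≈ 1.88%


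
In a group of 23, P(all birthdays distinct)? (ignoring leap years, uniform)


P(all different) = Π(365-i)/365 for i=0..22
= (365/365)×(364/365)×...×(343/365)
= 0.492703

P ≈ 0.4927 ≈ 49.27%


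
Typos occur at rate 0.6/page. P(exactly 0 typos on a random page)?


Poisson(λ=0.6): P(X=0) = e^(-λ)×λ^k/k!
= e^(-0.6) × 0.6^0 / 0!
≈ 0.5488116361 × 1 / 1 ≈ 0.548812

P(X=0) ≈ 0.548812 ≈ 54.88%


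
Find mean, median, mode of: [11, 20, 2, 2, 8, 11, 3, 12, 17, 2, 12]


Sorted: [2, 2, 2, 3, 8, 11, 11, 12, 12, 17, 20]
Mean = 100/11
Median = 11
Freq: {11: 2, 20: 1, 2: 3, 8: 1, 3: 1, 12: 2, 17: 1}
Mode: [2]

Mean=100/11, Median=11, Mode=2


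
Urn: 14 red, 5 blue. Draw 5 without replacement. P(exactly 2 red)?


Hypergeometric: C(14,2)×C(5,3)/C(19,5)
= 91×10/11628 = 455/5814

P(X=2) = 455/5814 ≈ 7.83%


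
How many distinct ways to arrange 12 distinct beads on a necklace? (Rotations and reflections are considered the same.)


Free circular arrangements: rotations and reflections both identified.
(n-1)!/2 = 11!/2 = 39916800/2 = 19958400

19958400


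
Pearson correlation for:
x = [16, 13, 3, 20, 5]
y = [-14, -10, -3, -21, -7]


n=5, Σx=57, Σy=-55, Σxy=-818, Σx²=859, Σy²=795
r = (5×(-818) - 57×(-55))/√((5×859 - 57²)(5×795 - (-55)²))
= -955/√(1046×950) = -955/√993700 ≈ -955/996.8450 ≈ -0.9580

r ≈ -0.9580


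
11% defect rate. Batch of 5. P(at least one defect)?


P(all good) = (89/100)^5 = 5584059449/10000000000
P(≥1 defect) = 4415940551/10000000000

P = 4415940551/10000000000 ≈ 44.16%


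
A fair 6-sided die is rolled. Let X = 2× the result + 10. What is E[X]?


E[die] = (1+6)/2 = 7/2
E[X] = 2×7/2 + 10 = 17

E[X] = 17


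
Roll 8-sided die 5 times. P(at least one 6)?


P(no 6)^5 = (7/8)^5 = 16807/32768
P(≥1) = 1 - 16807/32768 = 15961/32768

P = 15961/32768 ≈ 48.71%


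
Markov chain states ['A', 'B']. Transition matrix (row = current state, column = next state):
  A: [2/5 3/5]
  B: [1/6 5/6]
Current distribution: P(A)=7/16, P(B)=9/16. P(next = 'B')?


P(next=B) = Σᵢ P(now=i)×P(i→B)
= 7/16×3/5 + 9/16×5/6
= 21/80 + 15/32 = 117/160

P = 117/160 ≈ 0.7312


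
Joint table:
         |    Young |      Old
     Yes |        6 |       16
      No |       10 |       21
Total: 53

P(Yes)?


P(Yes) = (6+16)/53 = 22/53

P(Yes) = 22/53 ≈ 41.51%


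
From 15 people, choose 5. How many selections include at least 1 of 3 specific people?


Complement: C(15,5) - C(12,5) = 3003 - 792 = 2211

2211


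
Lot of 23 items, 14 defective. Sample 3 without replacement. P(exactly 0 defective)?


Hypergeometric: C(14,0)×C(9,3)/C(23,3)
= 1×84/1771 = 12/253

P(X=0) = 12/253 ≈ 4.74%


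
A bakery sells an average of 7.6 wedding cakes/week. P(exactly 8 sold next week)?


Poisson(λ=7.6): P(X=8) = e^(-λ)×λ^k/k!
= e^(-7.6) × 7.6^8 / 8!
≈ 0.0005004514334 × 11130347.8745 / 40320 ≈ 0.138150

P(X=8) ≈ 0.138150 ≈ 13.81%


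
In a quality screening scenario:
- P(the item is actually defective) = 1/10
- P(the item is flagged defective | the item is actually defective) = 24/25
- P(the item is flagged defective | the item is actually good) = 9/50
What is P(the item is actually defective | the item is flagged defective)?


Using Bayes' theorem:
P(A|B) = P(B|A)·P(A) / P(B)

P(the item is flagged defective) = 24/25 × 1/10 + 9/50 × 9/10
= 12/125 + 81/500 = 129/500

P(the item is actually defective|the item is flagged defective) = (12/125) / (129/500) = 16/43

P(the item is actually defective|the item is flagged defective) = 16/43 ≈ 37.21%


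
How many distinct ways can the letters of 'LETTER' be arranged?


Letters: 6, freq: {'L': 1, 'E': 2, 'T': 2, 'R': 1}
6!/(1!×2!×2!×1!) = 720/4 = 180

180


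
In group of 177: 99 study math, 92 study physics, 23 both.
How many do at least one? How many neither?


|A∪B| = 99+92-23 = 168
Neither = 177-168 = 9

At least one: 168; Neither: 9


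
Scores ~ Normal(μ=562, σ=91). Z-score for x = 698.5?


z = (x - μ)/σ = (698.5 - 562)/91 = 1.5

z = 1.5


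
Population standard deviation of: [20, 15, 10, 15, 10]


Mean = 70/5 = 14
  (20-14)²=36
  (15-14)²=1
  (10-14)²=16
  (15-14)²=1
  (10-14)²=16
Σ(x-μ)² = 70
σ² = 70/5 = 14

σ = √(14) ≈ 3.7417


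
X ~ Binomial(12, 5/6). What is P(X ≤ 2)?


P(X ≤ 2) = Σ P(X=i) for i=0..2
P(X=0) = 1/2176782336
P(X=1) = 5/181398528
P(X=2) = 275/362797056
Sum = 1711/2176782336

P(X ≤ 2) = 1711/2176782336 ≈ 0.00%


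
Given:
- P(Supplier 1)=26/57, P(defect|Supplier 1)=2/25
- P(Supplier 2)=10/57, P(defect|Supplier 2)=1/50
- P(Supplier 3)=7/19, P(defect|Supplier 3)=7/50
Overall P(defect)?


P(B) = Σ P(B|Aᵢ)×P(Aᵢ)
  2/25×26/57 = 52/1425
  1/50×10/57 = 1/285
  7/50×7/19 = 49/950
Sum = 87/950

P(defect) = 87/950 ≈ 9.16%


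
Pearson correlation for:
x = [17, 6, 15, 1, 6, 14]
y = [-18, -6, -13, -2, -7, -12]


n=6, Σx=59, Σy=-58, Σxy=-749, Σx²=783, Σy²=726
r = (6×(-749) - 59×(-58))/√((6×783 - 59²)(6×726 - (-58)²))
= -1072/√(1217×992) = -1072/√1207264 ≈ -1072/1098.7557 ≈ -0.9756

r ≈ -0.9756


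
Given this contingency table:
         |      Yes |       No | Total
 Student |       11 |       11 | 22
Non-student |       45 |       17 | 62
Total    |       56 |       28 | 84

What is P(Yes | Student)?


P(Yes | Student) = 11/(11+11) = 11/22 = 1/2

P(Yes|Student) = 1/2 ≈ 50.00%


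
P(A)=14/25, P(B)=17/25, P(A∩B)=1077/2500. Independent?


P(A)×P(B) = 238/625
P(A∩B) = 1077/2500
Not equal → NOT independent

No, not independent


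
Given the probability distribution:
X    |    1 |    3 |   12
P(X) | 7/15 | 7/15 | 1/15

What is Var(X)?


E[X] = 8/3
E[X²] = 214/15
Var(X) = E[X²] - (E[X])² = 214/15 - 64/9 = 322/45

Var(X) = 322/45 ≈ 7.1556


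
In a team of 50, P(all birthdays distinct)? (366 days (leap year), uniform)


P(all different) = Π(366-i)/366 for i=0..49
= (366/366)×(365/366)×...×(317/366)
= 0.029927

P ≈ 0.0299 ≈ 2.99%


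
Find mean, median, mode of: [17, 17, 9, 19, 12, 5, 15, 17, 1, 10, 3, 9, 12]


Sorted: [1, 3, 5, 9, 9, 10, 12, 12, 15, 17, 17, 17, 19]
Mean = 146/13
Median = 12
Freq: {17: 3, 9: 2, 19: 1, 12: 2, 5: 1, 15: 1, 1: 1, 10: 1, 3: 1}
Mode: [17]

Mean=146/13, Median=12, Mode=17


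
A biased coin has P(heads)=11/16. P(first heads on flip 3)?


Geometric: P(X=3) = (1-p)^(k-1)×p = (5/16)^2×11/16 = 275/4096

P(X=3) = 275/4096 ≈ 6.71%


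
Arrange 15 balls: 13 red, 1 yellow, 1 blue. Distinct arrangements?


15!/(13!×1!×1!) = 210

210


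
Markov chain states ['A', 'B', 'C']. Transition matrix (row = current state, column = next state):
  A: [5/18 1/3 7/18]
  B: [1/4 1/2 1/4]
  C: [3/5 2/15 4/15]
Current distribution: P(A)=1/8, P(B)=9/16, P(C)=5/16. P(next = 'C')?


P(next=C) = Σᵢ P(now=i)×P(i→C)
= 1/8×7/18 + 9/16×1/4 + 5/16×4/15
= 7/144 + 9/64 + 1/12 = 157/576

P = 157/576 ≈ 0.2726


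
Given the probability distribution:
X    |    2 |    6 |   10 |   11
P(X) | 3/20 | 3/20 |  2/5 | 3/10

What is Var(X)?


E[X] = 17/2
E[X²] = 823/10
Var(X) = E[X²] - (E[X])² = 823/10 - 289/4 = 201/20

Var(X) = 201/20 ≈ 10.0500


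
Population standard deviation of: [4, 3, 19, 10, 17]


Mean = 53/5
  (4-53/5)²=1089/25
  (3-53/5)²=1444/25
  (19-53/5)²=1764/25
  (10-53/5)²=9/25
  (17-53/5)²=1024/25
Σ(x-μ)² = 1066/5
σ² = (1066/5)/5 = 1066/25

σ = √(1066/25) ≈ 6.5299


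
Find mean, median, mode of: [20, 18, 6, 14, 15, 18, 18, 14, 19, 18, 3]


Sorted: [3, 6, 14, 14, 15, 18, 18, 18, 18, 19, 20]
Mean = 163/11
Median = 18
Freq: {20: 1, 18: 4, 6: 1, 14: 2, 15: 1, 19: 1, 3: 1}
Mode: [18]

Mean=163/11, Median=18, Mode=18


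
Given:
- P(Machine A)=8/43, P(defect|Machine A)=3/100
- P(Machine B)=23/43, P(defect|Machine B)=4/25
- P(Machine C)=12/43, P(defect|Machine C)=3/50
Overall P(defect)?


P(B) = Σ P(B|Aᵢ)×P(Aᵢ)
  3/100×8/43 = 6/1075
  4/25×23/43 = 92/1075
  3/50×12/43 = 18/1075
Sum = 116/1075

P(defect) = 116/1075 ≈ 10.79%


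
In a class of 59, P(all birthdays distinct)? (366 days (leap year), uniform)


P(all different) = Π(366-i)/366 for i=0..58
= (366/366)×(365/366)×...×(308/366)
= 0.007112

P ≈ 0.0071 ≈ 0.71%


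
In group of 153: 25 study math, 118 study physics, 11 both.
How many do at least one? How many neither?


|A∪B| = 25+118-11 = 132
Neither = 153-132 = 21

At least one: 132; Neither: 21


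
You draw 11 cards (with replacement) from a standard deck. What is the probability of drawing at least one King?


P(not a King) = 48/52 = 12/13
P(none in 11 draws) = (12/13)^11 = 743008370688/1792160394037
P(≥1 King) = 1 - 743008370688/1792160394037 = 1049152023349/1792160394037

P = 1049152023349/1792160394037 ≈ 58.54%


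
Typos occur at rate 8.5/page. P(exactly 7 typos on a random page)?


Poisson(λ=8.5): P(X=7) = e^(-λ)×λ^k/k!
= e^(-8.5) × 8.5^7 / 7!
≈ 0.000203468369 × 3205770.88281 / 5040 ≈ 0.129419

P(X=7) ≈ 0.129419 ≈ 12.94%


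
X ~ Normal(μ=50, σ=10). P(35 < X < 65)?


z₁=(35-50)/10=-1.5, z₂=(65-50)/10=1.5
P = Φ(1.5) - Φ(-1.5) = 0.933193 - 0.066807 = 0.866386 ≈ 0.8664

P(35 < X < 65) ≈ 0.8664


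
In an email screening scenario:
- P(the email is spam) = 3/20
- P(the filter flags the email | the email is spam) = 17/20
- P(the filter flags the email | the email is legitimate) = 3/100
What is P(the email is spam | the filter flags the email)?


Using Bayes' theorem:
P(A|B) = P(B|A)·P(A) / P(B)

P(the filter flags the email) = 17/20 × 3/20 + 3/100 × 17/20
= 51/400 + 51/2000 = 153/1000

P(the email is spam|the filter flags the email) = (51/400) / (153/1000) = 5/6

P(the email is spam|the filter flags the email) = 5/6 ≈ 83.33%


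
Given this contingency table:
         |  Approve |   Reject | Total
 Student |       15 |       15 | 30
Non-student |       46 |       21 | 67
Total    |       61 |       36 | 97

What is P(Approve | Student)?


P(Approve | Student) = 15/(15+15) = 15/30 = 1/2

P(Approve|Student) = 1/2 ≈ 50.00%


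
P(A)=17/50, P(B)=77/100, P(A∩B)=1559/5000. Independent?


P(A)×P(B) = 1309/5000
P(A∩B) = 1559/5000
Not equal → NOT independent

No, not independent


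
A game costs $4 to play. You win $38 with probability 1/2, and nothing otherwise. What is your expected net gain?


E[gain] = (38-4)×1/2 + (-4)×1/2
= 17 - 2 = 15

Expected net gain = $15 ≈ $15.00


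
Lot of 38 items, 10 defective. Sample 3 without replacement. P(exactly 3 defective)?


Hypergeometric: C(10,3)×C(28,0)/C(38,3)
= 120×1/8436 = 10/703

P(X=3) = 10/703 ≈ 1.42%


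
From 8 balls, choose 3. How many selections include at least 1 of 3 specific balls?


Complement: C(8,3) - C(5,3) = 56 - 10 = 46

46


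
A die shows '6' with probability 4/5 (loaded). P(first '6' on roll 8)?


Geometric: P(X=8) = (1-p)^(k-1)×p = (1/5)^7×4/5 = 4/390625

P(X=8) = 4/390625 ≈ 0.00%


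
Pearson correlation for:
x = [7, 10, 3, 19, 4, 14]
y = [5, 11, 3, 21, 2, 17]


n=6, Σx=57, Σy=59, Σxy=799, Σx²=731, Σy²=889
r = (6×799 - 57×59)/√((6×731 - 57²)(6×889 - 59²))
= 1431/√(1137×1853) = 1431/√2106861 ≈ 1431/1451.5030 ≈ 0.9859

r ≈ 0.9859


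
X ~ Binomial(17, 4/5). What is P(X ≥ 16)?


P(X ≥ 16) = Σ P(X=i) for i=16..17
P(X=16) = 73014444032/762939453125
P(X=17) = 17179869184/762939453125
Sum = 90194313216/762939453125

P(X ≥ 16) = 90194313216/762939453125 ≈ 11.82%
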